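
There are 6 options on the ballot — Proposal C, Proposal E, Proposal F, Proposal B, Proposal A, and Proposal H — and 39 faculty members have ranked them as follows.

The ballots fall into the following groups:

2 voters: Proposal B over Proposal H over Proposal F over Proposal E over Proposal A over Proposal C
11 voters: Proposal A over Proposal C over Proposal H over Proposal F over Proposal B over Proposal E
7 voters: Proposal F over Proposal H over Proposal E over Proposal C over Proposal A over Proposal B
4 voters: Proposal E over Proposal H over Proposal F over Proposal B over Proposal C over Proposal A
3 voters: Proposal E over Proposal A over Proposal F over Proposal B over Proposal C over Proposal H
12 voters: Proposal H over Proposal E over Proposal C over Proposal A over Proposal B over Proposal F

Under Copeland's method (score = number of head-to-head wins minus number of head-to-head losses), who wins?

Proposal H

Pairwise results:
  Proposal C vs Proposal E: Proposal E wins 28–11.
  Proposal C vs Proposal F: Proposal C wins 23–16.
  Proposal C vs Proposal B: Proposal C wins 30–9.
  Proposal C vs Proposal A: Proposal C wins 23–16.
  Proposal C vs Proposal H: Proposal H wins 25–14.
  Proposal E vs Proposal F: Proposal F wins 20–19.
  Proposal E vs Proposal B: Proposal E wins 26–13.
  Proposal E vs Proposal A: Proposal E wins 28–11.
  Proposal E vs Proposal H: Proposal H wins 32–7.
  Proposal F vs Proposal B: Proposal F wins 25–14.
  Proposal F vs Proposal A: Proposal A wins 26–13.
  Proposal F vs Proposal H: Proposal H wins 29–10.
  Proposal B vs Proposal A: Proposal A wins 33–6.
  Proposal B vs Proposal H: Proposal H wins 34–5.
  Proposal A vs Proposal H: Proposal H wins 25–14.
Copeland scores (wins − losses):
  Proposal C: 3 − 2 = 1
  Proposal E: 3 − 2 = 1
  Proposal F: 2 − 3 = -1
  Proposal B: 0 − 5 = -5
  Proposal A: 2 − 3 = -1
  Proposal H: 5 − 0 = 5
Proposal H has the best Copeland score.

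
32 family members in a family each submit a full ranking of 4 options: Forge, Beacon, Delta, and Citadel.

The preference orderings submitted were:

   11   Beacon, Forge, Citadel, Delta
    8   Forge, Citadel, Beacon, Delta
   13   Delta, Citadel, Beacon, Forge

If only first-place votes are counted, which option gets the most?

First-place vote totals:
  Forge: 8
  Beacon: 11
  Delta: 13
  Citadel: 0
Delta has the most first-place votes.

Delta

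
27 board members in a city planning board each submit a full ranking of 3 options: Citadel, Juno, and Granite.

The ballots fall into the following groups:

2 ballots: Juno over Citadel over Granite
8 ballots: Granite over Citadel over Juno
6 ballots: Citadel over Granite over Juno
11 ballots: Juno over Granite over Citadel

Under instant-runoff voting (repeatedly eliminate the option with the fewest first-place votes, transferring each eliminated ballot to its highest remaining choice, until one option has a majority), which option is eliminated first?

Round 1: Juno 13, Granite 8, Citadel 6. Citadel has the fewest and is eliminated.
Round 2: Granite 14, Juno 13. Granite has a majority.

Citadel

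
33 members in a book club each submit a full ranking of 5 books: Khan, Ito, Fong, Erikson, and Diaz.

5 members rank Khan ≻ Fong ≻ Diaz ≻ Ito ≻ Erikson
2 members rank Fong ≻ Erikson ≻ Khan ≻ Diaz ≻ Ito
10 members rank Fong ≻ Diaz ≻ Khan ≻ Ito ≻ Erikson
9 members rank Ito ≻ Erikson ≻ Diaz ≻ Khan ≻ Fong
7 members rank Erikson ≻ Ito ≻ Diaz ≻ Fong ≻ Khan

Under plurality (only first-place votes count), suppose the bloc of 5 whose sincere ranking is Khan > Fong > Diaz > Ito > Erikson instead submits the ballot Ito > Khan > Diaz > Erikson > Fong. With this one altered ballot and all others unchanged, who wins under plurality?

Ito

First-place totals with the altered ballot: Khan 0, Ito 14, Fong 12, Erikson 7, Diaz 0.
The switch changes the winner from Fong to Ito.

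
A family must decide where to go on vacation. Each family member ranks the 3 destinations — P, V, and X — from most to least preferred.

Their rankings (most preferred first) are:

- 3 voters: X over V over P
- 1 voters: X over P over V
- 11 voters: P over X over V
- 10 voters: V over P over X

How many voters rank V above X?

Ballots ranking V above X: 10.
Ballots ranking X above V: 3+1+11 = 15.
So 10 of 25 voters prefer V to X.

10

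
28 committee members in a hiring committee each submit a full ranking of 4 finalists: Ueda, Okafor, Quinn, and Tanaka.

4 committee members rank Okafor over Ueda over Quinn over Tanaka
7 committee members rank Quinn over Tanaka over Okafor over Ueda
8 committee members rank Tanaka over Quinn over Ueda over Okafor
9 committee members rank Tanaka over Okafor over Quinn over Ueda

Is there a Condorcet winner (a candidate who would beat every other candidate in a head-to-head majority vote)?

Head-to-head results (28 voters total):
Ueda vs Okafor: Okafor wins 20–8.
Ueda vs Quinn: Quinn wins 24–4.
Ueda vs Tanaka: Tanaka wins 24–4.
Okafor vs Quinn: Quinn wins 15–13.
Okafor vs Tanaka: Tanaka wins 24–4.
Quinn vs Tanaka: Tanaka wins 17–11.
Tanaka beats each rival — Ueda (24–4), Okafor (24–4), Quinn (17–11) — so Tanaka is the Condorcet winner.

Yes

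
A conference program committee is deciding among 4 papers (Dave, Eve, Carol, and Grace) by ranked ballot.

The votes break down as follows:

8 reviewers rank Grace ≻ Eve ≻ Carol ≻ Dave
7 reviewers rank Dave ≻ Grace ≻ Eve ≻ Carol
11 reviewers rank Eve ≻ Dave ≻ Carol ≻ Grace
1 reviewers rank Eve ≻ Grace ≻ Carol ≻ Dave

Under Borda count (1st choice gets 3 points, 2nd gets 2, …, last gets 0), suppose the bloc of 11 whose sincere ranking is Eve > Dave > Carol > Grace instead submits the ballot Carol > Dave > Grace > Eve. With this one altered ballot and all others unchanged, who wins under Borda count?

Borda totals with the altered ballot: Dave 43, Eve 26, Carol 42, Grace 51.
The switch changes the winner from Eve to Grace.

Grace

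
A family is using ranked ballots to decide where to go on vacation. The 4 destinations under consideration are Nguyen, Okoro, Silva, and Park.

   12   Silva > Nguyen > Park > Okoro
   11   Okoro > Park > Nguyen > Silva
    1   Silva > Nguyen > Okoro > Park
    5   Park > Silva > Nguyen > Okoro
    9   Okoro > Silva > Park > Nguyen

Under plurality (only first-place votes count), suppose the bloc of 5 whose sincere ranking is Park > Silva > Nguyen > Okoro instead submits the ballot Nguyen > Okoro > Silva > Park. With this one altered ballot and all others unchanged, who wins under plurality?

Okoro

First-place totals with the altered ballot: Nguyen 5, Okoro 20, Silva 13, Park 0.
The winner is unchanged: still Okoro.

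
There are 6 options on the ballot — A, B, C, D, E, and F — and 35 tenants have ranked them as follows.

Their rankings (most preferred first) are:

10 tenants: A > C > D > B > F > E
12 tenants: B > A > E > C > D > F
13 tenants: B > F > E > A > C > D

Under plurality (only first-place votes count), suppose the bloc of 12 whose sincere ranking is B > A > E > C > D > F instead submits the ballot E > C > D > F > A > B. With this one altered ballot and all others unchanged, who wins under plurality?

B

First-place totals with the altered ballot: A 10, B 13, C 0, D 0, E 12, F 0.
The winner is unchanged: still B.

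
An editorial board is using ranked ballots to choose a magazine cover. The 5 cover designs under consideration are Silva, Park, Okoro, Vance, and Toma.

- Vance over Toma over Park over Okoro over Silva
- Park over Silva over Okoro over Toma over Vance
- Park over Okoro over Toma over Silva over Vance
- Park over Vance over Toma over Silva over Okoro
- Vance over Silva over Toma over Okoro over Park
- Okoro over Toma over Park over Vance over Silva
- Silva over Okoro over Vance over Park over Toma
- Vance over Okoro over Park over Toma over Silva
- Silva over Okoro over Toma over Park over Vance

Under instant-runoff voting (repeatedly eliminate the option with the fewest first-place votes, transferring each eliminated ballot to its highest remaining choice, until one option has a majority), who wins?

Round 1: Park 3, Vance 3, Silva 2, Okoro 1, Toma 0. Toma has the fewest and is eliminated.
Round 2: Park 3, Vance 3, Silva 2, Okoro 1. Okoro has the fewest and is eliminated.
Round 3: Park 4, Vance 3, Silva 2. Silva has the fewest and is eliminated.
Round 4: Park 5, Vance 4. Park has a majority.

Park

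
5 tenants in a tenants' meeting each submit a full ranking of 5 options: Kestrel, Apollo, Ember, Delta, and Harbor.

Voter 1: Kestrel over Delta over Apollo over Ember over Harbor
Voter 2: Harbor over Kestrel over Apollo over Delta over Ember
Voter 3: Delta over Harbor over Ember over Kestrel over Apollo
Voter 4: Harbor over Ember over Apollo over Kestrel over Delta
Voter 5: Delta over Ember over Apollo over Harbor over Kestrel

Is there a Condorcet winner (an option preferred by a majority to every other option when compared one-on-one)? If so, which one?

No Condorcet winner

Head-to-head results (5 voters total):
Kestrel vs Apollo: Kestrel wins 3–2.
Kestrel vs Ember: Ember wins 3–2.
Kestrel vs Delta: Kestrel wins 3–2.
Kestrel vs Harbor: Harbor wins 4–1.
Apollo vs Ember: Ember wins 3–2.
Apollo vs Delta: Delta wins 3–2.
Apollo vs Harbor: Harbor wins 3–2.
Ember vs Delta: Delta wins 4–1.
Ember vs Harbor: Harbor wins 3–2.
Delta vs Harbor: Delta wins 3–2.
No candidate beats all others: Kestrel beats Delta beats Ember beats Kestrel, a majority cycle.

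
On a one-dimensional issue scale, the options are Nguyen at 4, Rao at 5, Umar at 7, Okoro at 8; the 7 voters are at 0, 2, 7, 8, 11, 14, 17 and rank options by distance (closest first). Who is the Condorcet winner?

With single-peaked preferences on a line, the Condorcet winner is the candidate closest to the median voter.
The median voter (position 8) is closest to Okoro at 8.
Check: Okoro vs Rao — voters closer to Okoro: 5 of 7.

Okoro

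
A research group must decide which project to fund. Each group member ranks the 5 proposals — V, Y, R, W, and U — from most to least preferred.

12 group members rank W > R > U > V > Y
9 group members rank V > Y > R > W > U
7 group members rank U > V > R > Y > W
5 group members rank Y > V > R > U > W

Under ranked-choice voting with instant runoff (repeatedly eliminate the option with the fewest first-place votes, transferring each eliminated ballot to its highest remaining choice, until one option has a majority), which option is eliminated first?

R

Round 1: W 12, V 9, U 7, Y 5, R 0. R has the fewest and is eliminated.
Round 2: W 12, V 9, U 7, Y 5. Y has the fewest and is eliminated.
Round 3: V 14, W 12, U 7. U has the fewest and is eliminated.
Round 4: V 21, W 12. V has a majority.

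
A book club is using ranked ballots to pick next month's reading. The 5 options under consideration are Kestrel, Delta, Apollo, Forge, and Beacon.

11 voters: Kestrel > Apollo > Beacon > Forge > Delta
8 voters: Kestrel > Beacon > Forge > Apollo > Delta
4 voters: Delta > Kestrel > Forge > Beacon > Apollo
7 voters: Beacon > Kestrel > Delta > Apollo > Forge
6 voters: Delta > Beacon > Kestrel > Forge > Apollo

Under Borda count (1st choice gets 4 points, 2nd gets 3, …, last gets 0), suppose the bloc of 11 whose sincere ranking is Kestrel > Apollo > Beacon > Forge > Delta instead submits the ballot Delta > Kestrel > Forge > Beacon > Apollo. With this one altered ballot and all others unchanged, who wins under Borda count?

Borda totals with the altered ballot: Kestrel 110, Delta 98, Apollo 15, Forge 52, Beacon 85.
The winner is unchanged: still Kestrel.

Kestrel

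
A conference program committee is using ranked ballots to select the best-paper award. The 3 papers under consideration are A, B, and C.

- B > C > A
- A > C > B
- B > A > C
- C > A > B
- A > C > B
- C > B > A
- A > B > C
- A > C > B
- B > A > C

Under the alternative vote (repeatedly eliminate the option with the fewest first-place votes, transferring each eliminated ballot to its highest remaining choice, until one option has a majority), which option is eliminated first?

C

Round 1: A 4, B 3, C 2. C has the fewest and is eliminated.
Round 2: A 5, B 4. A has a majority.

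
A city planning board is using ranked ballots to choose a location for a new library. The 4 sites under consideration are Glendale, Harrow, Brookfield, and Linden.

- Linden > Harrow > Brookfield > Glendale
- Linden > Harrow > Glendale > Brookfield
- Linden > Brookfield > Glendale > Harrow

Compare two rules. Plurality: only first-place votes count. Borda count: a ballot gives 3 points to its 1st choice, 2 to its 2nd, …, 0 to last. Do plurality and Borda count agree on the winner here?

Yes

Plurality first-place counts: Glendale 0, Harrow 0, Brookfield 0, Linden 3 → Linden.
Borda totals: Glendale 2, Harrow 4, Brookfield 3, Linden 9 → Linden.
The two rules agree on Linden.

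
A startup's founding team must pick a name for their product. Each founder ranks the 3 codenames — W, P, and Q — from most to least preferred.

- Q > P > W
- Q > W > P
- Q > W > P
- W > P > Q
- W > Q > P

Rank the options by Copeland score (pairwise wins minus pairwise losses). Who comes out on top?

Q

Pairwise results:
  W vs P: W wins 4–1.
  W vs Q: Q wins 3–2.
  P vs Q: Q wins 4–1.
Copeland scores (wins − losses):
  W: 1 − 1 = 0
  P: 0 − 2 = -2
  Q: 2 − 0 = 2
Q has the best Copeland score.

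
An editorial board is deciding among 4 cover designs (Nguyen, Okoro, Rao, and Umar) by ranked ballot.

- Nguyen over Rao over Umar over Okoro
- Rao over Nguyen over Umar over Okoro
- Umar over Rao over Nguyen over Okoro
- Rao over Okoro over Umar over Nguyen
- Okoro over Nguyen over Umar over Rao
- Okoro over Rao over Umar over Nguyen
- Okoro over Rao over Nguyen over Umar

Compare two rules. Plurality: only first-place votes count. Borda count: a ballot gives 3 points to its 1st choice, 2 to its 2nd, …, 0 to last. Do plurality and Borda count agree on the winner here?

No

Plurality first-place counts: Nguyen 1, Okoro 3, Rao 2, Umar 1 → Okoro.
Borda totals: Nguyen 9, Okoro 11, Rao 14, Umar 8 → Rao.
The two rules disagree: plurality picks Okoro, Borda picks Rao.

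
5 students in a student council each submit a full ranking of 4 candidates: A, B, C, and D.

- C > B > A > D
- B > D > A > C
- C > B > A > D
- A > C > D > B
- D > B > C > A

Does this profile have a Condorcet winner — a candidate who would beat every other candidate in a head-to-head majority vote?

Head-to-head results (5 voters total):
A vs B: B wins 4–1.
A vs C: C wins 3–2.
A vs D: A wins 3–2.
B vs C: C wins 3–2.
B vs D: B wins 3–2.
C vs D: C wins 3–2.
C beats each rival — A (3–2), B (3–2), D (3–2) — so C is the Condorcet winner.

Yes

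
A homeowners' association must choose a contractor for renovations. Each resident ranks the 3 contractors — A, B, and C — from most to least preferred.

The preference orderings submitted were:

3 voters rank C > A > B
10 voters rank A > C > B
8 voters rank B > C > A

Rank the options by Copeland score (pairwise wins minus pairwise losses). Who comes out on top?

C

Pairwise results:
  A vs B: A wins 13–8.
  A vs C: C wins 11–10.
  B vs C: C wins 13–8.
Copeland scores (wins − losses):
  A: 1 − 1 = 0
  B: 0 − 2 = -2
  C: 2 − 0 = 2
C has the best Copeland score.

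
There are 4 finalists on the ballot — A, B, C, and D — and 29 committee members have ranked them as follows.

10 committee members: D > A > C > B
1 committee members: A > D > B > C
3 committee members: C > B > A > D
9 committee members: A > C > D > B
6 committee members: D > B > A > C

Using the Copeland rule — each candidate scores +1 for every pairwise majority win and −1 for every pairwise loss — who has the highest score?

D

Pairwise results:
  A vs B: A wins 20–9.
  A vs C: A wins 26–3.
  A vs D: D wins 16–13.
  B vs C: C wins 22–7.
  B vs D: D wins 26–3.
  C vs D: D wins 17–12.
Copeland scores (wins − losses):
  A: 2 − 1 = 1
  B: 0 − 3 = -3
  C: 1 − 2 = -1
  D: 3 − 0 = 3
D has the best Copeland score.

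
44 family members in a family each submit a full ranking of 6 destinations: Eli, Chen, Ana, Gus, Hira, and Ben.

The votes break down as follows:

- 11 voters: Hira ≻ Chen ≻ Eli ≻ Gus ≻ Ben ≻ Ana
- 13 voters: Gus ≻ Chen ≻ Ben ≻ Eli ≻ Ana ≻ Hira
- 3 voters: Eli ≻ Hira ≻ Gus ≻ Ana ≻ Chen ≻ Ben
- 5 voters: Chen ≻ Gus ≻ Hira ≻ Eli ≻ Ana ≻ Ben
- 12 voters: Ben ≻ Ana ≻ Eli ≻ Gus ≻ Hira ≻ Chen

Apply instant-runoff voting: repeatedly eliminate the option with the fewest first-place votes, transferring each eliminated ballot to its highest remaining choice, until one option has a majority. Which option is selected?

Gus

Round 1: Gus 13, Ben 12, Hira 11, Chen 5, Eli 3, Ana 0. Ana has the fewest and is eliminated.
Round 2: Gus 13, Ben 12, Hira 11, Chen 5, Eli 3. Eli has the fewest and is eliminated.
Round 3: Hira 14, Gus 13, Ben 12, Chen 5. Chen has the fewest and is eliminated.
Round 4: Gus 18, Hira 14, Ben 12. Ben has the fewest and is eliminated.
Round 5: Gus 30, Hira 14. Gus has a majority.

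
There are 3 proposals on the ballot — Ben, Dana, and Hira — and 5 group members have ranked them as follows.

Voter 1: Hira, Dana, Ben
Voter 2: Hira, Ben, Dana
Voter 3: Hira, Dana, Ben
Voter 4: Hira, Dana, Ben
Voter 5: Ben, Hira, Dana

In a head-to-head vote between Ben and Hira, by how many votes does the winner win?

3

Ballots ranking Ben above Hira: 1.
Ballots ranking Hira above Ben: 4.
Hira wins 4–1, a margin of 3.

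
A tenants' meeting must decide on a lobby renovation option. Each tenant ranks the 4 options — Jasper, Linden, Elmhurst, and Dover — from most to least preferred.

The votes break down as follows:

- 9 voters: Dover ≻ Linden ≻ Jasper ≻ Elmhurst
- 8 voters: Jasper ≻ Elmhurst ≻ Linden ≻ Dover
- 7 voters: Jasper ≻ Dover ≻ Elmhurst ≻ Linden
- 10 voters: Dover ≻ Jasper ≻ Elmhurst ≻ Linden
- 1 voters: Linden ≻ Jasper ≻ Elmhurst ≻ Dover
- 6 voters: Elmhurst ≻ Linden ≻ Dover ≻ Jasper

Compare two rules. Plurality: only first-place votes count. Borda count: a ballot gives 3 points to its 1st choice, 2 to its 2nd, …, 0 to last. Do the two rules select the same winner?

Yes

Plurality first-place counts: Jasper 15, Linden 1, Elmhurst 6, Dover 19 → Dover.
Borda totals: Jasper 76, Linden 41, Elmhurst 52, Dover 77 → Dover.
The two rules agree on Dover.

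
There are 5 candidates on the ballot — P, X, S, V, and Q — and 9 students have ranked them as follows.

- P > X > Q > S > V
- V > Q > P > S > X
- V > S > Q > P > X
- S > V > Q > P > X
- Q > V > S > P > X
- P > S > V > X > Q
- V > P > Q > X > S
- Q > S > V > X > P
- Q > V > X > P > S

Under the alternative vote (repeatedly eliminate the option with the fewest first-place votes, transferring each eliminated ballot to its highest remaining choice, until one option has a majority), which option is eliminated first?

X

Round 1: V 3, Q 3, P 2, S 1, X 0. X has the fewest and is eliminated.
Round 2: V 3, Q 3, P 2, S 1. S has the fewest and is eliminated.
Round 3: V 4, Q 3, P 2. P has the fewest and is eliminated.
Round 4: V 5, Q 4. V has a majority.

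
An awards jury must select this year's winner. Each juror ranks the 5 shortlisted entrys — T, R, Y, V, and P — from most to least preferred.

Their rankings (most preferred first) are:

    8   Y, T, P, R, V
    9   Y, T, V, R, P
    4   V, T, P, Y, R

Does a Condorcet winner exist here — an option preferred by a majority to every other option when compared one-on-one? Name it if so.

Head-to-head results (21 voters total):
T vs R: T wins 21–0.
T vs Y: Y wins 17–4.
T vs V: T wins 17–4.
T vs P: T wins 21–0.
R vs Y: Y wins 21–0.
R vs V: V wins 13–8.
R vs P: P wins 12–9.
Y vs V: Y wins 17–4.
Y vs P: Y wins 17–4.
V vs P: V wins 13–8.
Y beats each rival — T (17–4), R (21–0), V (17–4), P (17–4) — so Y is the Condorcet winner.

Y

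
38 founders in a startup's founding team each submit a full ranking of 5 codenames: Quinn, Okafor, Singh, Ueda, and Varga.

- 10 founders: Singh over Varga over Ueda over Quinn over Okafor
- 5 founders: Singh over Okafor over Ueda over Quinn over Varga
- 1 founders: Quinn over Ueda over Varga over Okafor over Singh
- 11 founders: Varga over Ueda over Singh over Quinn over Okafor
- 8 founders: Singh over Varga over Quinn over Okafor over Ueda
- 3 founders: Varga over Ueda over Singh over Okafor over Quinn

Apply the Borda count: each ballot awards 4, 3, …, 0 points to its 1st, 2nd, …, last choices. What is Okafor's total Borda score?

27

Borda scores:
  Quinn: 10·1 + 5·1 + 4 + 11·1 + 8·2 + 3·0 = 46
  Okafor: 10·0 + 5·3 + 1 + 11·0 + 8·1 + 3·1 = 27
  Singh: 10·4 + 5·4 + 0 + 11·2 + 8·4 + 3·2 = 120
  Ueda: 10·2 + 5·2 + 3 + 11·3 + 8·0 + 3·3 = 75
  Varga: 10·3 + 5·0 + 2 + 11·4 + 8·3 + 3·4 = 112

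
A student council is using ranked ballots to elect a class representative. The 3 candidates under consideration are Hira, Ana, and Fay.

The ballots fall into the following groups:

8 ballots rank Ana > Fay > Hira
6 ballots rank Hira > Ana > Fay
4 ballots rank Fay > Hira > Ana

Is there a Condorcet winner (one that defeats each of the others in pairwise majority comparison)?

Head-to-head results (18 voters total):
Hira vs Ana: Hira wins 10–8.
Hira vs Fay: Fay wins 12–6.
Ana vs Fay: Ana wins 14–4.
No candidate beats all others: Hira beats Ana beats Fay beats Hira, a majority cycle.

No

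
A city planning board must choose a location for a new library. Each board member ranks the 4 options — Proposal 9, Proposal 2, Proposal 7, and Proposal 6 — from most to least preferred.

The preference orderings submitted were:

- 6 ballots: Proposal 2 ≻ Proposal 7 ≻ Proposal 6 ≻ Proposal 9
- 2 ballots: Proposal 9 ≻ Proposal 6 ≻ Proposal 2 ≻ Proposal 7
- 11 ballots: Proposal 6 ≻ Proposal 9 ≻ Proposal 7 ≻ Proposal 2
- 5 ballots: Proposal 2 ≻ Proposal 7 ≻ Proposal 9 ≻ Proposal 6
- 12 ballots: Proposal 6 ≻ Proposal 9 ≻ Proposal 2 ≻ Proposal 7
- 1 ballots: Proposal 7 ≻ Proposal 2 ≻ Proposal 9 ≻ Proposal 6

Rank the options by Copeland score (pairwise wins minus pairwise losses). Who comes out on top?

Proposal 6

Pairwise results:
  Proposal 9 vs Proposal 2: Proposal 9 wins 25–12.
  Proposal 9 vs Proposal 7: Proposal 9 wins 25–12.
  Proposal 9 vs Proposal 6: Proposal 6 wins 29–8.
  Proposal 2 vs Proposal 7: Proposal 2 wins 25–12.
  Proposal 2 vs Proposal 6: Proposal 6 wins 25–12.
  Proposal 7 vs Proposal 6: Proposal 6 wins 25–12.
Copeland scores (wins − losses):
  Proposal 9: 2 − 1 = 1
  Proposal 2: 1 − 2 = -1
  Proposal 7: 0 − 3 = -3
  Proposal 6: 3 − 0 = 3
Proposal 6 has the best Copeland score.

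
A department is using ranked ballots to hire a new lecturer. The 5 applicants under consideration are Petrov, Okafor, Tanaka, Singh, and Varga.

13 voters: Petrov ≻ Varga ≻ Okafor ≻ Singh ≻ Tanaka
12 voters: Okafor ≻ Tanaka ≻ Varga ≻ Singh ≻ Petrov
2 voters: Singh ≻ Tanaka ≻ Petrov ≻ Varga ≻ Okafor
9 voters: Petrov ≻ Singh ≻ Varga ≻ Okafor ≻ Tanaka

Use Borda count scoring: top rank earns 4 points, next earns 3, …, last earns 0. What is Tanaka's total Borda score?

Borda scores:
  Petrov: 13·4 + 12·0 + 2·2 + 9·4 = 92
  Okafor: 13·2 + 12·4 + 2·0 + 9·1 = 83
  Tanaka: 13·0 + 12·3 + 2·3 + 9·0 = 42
  Singh: 13·1 + 12·1 + 2·4 + 9·3 = 60
  Varga: 13·3 + 12·2 + 2·1 + 9·2 = 83

42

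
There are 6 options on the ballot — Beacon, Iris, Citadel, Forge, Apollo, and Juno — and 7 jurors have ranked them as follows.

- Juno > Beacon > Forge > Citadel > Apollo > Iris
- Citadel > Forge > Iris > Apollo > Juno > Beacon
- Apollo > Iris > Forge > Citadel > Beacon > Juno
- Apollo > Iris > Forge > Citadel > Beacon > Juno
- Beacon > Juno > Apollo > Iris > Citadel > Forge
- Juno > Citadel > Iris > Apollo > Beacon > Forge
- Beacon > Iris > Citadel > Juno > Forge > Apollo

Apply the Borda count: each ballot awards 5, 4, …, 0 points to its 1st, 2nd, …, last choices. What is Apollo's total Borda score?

Borda scores:
  Beacon: 4 + 0 + 1 + 1 + 5 + 1 + 5 = 17
  Iris: 0 + 3 + 4 + 4 + 2 + 3 + 4 = 20
  Citadel: 2 + 5 + 2 + 2 + 1 + 4 + 3 = 19
  Forge: 3 + 4 + 3 + 3 + 0 + 0 + 1 = 14
  Apollo: 1 + 2 + 5 + 5 + 3 + 2 + 0 = 18
  Juno: 5 + 1 + 0 + 0 + 4 + 5 + 2 = 17

18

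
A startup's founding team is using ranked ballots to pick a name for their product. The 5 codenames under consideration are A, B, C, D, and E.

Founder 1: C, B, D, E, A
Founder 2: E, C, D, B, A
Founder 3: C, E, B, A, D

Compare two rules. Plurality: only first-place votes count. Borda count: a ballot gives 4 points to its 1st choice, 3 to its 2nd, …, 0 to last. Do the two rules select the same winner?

Yes

Plurality first-place counts: A 0, B 0, C 2, D 0, E 1 → C.
Borda totals: A 1, B 6, C 11, D 4, E 8 → C.
The two rules agree on C.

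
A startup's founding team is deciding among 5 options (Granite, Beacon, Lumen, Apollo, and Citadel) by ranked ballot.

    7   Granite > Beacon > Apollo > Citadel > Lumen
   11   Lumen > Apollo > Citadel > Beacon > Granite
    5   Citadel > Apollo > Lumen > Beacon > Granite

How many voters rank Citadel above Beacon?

Ballots ranking Citadel above Beacon: 11+5 = 16.
Ballots ranking Beacon above Citadel: 7.
So 16 of 23 voters prefer Citadel to Beacon.

16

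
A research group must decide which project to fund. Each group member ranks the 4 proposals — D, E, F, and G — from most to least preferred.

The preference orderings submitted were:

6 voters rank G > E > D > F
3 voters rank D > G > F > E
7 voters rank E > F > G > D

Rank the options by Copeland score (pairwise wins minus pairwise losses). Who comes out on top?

Pairwise results:
  D vs E: E wins 13–3.
  D vs F: D wins 9–7.
  D vs G: G wins 13–3.
  E vs F: E wins 13–3.
  E vs G: G wins 9–7.
  F vs G: G wins 9–7.
Copeland scores (wins − losses):
  D: 1 − 2 = -1
  E: 2 − 1 = 1
  F: 0 − 3 = -3
  G: 3 − 0 = 3
G has the best Copeland score.

G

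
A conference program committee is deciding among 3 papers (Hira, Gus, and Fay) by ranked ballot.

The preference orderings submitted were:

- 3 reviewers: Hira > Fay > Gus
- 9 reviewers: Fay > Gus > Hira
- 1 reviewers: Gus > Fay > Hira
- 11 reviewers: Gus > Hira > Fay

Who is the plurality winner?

Gus

First-place vote totals:
  Hira: 3
  Gus: 12
  Fay: 9
Gus has the most first-place votes.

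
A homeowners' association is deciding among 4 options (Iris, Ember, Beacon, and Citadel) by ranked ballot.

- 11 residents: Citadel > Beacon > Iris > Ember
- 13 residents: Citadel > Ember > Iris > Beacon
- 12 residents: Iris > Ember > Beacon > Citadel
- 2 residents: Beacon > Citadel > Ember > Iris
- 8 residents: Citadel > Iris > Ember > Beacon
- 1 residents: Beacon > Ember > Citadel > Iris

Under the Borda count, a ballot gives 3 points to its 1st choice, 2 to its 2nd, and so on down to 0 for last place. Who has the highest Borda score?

Borda scores:
  Iris: 11·1 + 13·1 + 12·3 + 2·0 + 8·2 + 0 = 76
  Ember: 11·0 + 13·2 + 12·2 + 2·1 + 8·1 + 2 = 62
  Beacon: 11·2 + 13·0 + 12·1 + 2·3 + 8·0 + 3 = 43
  Citadel: 11·3 + 13·3 + 12·0 + 2·2 + 8·3 + 1 = 101
Citadel has the highest total.

Citadel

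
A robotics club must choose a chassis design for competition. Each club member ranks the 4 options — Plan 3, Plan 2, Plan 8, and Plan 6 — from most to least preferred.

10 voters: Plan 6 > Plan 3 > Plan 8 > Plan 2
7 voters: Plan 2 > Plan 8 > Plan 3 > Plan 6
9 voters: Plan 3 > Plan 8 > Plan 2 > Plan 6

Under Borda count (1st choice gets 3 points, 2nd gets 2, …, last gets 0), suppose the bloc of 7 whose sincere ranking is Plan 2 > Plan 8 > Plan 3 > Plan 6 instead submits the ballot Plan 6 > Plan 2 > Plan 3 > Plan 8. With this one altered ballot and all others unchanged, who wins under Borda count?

Borda totals with the altered ballot: Plan 3 54, Plan 2 23, Plan 8 28, Plan 6 51.
The winner is unchanged: still Plan 3.

Plan 3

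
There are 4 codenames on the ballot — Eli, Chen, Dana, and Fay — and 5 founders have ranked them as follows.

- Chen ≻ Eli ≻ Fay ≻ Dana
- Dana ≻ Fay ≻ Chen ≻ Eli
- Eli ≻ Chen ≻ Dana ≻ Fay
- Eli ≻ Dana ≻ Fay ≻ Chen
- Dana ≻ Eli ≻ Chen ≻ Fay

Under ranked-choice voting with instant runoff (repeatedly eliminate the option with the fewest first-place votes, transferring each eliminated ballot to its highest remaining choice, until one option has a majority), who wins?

Round 1: Eli 2, Dana 2, Chen 1, Fay 0. Fay has the fewest and is eliminated.
Round 2: Eli 2, Dana 2, Chen 1. Chen has the fewest and is eliminated.
Round 3: Eli 3, Dana 2. Eli has a majority.

Eli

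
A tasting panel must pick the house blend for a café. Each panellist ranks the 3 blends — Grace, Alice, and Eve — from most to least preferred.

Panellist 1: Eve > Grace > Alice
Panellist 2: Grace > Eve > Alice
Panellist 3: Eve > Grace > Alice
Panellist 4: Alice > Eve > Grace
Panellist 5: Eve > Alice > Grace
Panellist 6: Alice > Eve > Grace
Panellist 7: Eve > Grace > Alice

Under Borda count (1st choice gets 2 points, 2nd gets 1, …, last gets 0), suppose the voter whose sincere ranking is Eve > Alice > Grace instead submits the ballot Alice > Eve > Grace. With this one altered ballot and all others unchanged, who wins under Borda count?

Eve

Borda totals with the altered ballot: Grace 5, Alice 6, Eve 10.
The winner is unchanged: still Eve.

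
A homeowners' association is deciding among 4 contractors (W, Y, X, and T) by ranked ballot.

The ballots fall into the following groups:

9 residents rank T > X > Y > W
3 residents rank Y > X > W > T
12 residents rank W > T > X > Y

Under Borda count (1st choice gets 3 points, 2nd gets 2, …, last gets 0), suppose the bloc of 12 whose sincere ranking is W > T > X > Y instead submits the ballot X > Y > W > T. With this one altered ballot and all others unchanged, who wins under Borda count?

X

Borda totals with the altered ballot: W 15, Y 42, X 60, T 27.
The switch changes the winner from T to X.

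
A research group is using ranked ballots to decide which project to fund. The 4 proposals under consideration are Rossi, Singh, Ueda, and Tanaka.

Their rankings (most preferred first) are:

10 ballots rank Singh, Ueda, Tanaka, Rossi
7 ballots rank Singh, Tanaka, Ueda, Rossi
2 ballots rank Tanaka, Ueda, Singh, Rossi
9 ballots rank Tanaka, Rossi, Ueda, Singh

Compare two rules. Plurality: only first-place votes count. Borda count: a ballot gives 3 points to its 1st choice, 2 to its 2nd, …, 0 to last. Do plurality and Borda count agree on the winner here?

Plurality first-place counts: Rossi 0, Singh 17, Ueda 0, Tanaka 11 → Singh.
Borda totals: Rossi 18, Singh 53, Ueda 40, Tanaka 57 → Tanaka.
The two rules disagree: plurality picks Singh, Borda picks Tanaka.

No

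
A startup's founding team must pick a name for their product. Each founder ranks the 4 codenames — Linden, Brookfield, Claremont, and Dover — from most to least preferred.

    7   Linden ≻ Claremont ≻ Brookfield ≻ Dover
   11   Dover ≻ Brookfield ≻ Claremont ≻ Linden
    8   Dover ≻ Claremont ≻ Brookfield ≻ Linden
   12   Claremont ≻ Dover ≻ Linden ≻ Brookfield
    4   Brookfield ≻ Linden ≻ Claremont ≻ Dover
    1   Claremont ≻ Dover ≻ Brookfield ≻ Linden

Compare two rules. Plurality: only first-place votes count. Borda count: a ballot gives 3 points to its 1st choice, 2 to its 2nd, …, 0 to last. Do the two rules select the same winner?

Plurality first-place counts: Linden 7, Brookfield 4, Claremont 13, Dover 19 → Dover.
Borda totals: Linden 41, Brookfield 50, Claremont 84, Dover 83 → Claremont.
The two rules disagree: plurality picks Dover, Borda picks Claremont.

No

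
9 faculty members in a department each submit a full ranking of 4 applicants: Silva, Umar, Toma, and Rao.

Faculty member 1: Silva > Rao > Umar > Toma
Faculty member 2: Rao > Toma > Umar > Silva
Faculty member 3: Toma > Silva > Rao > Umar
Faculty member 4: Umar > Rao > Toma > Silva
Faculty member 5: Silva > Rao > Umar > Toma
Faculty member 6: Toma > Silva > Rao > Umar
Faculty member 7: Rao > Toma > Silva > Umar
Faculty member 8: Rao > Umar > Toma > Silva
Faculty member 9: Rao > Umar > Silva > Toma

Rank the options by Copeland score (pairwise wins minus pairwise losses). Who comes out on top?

Rao

Pairwise results:
  Silva vs Umar: Silva wins 5–4.
  Silva vs Toma: Toma wins 6–3.
  Silva vs Rao: Rao wins 5–4.
  Umar vs Toma: Umar wins 5–4.
  Umar vs Rao: Rao wins 8–1.
  Toma vs Rao: Rao wins 7–2.
Copeland scores (wins − losses):
  Silva: 1 − 2 = -1
  Umar: 1 − 2 = -1
  Toma: 1 − 2 = -1
  Rao: 3 − 0 = 3
Rao has the best Copeland score.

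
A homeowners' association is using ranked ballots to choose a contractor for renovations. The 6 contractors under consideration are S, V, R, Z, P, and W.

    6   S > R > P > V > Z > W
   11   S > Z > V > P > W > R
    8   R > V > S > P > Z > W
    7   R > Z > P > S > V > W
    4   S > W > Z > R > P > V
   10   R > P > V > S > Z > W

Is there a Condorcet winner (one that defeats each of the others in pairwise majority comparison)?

Yes

Head-to-head results (46 voters total):
S vs V: S wins 28–18.
S vs R: R wins 25–21.
S vs Z: S wins 39–7.
S vs P: S wins 29–17.
S vs W: S wins 46–0.
V vs R: R wins 35–11.
V vs Z: V wins 24–22.
V vs P: P wins 27–19.
V vs W: V wins 42–4.
R vs Z: R wins 31–15.
R vs P: R wins 35–11.
R vs W: R wins 31–15.
Z vs P: P wins 24–22.
Z vs W: Z wins 42–4.
P vs W: P wins 42–4.
R beats each rival — S (25–21), V (35–11), Z (31–15), P (35–11), W (31–15) — so R is the Condorcet winner.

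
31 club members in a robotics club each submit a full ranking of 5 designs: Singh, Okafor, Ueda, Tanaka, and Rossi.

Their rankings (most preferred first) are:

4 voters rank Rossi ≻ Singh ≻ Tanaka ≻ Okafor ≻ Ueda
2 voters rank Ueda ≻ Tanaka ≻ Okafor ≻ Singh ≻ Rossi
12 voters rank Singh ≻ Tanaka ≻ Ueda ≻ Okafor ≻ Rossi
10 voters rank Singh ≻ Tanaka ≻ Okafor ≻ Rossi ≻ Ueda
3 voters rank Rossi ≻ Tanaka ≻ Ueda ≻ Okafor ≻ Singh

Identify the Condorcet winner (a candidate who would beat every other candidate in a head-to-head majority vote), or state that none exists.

Head-to-head results (31 voters total):
Singh vs Okafor: Singh wins 26–5.
Singh vs Ueda: Singh wins 26–5.
Singh vs Tanaka: Singh wins 26–5.
Singh vs Rossi: Singh wins 24–7.
Okafor vs Ueda: Ueda wins 17–14.
Okafor vs Tanaka: Tanaka wins 31–0.
Okafor vs Rossi: Okafor wins 24–7.
Ueda vs Tanaka: Tanaka wins 29–2.
Ueda vs Rossi: Rossi wins 17–14.
Tanaka vs Rossi: Tanaka wins 24–7.
Singh beats each rival — Okafor (26–5), Ueda (26–5), Tanaka (26–5), Rossi (24–7) — so Singh is the Condorcet winner.

Singh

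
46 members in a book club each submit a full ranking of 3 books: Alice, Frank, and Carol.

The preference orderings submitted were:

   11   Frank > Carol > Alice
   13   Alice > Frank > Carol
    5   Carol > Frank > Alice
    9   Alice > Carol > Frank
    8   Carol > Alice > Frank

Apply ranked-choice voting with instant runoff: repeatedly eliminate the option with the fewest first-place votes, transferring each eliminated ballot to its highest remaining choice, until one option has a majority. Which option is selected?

Round 1: Alice 22, Carol 13, Frank 11. Frank has the fewest and is eliminated.
Round 2: Carol 24, Alice 22. Carol has a majority.

Carol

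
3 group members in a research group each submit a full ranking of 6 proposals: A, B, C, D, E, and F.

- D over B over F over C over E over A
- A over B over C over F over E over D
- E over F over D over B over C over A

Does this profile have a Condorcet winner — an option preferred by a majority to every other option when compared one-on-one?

No

Head-to-head results (3 voters total):
A vs B: B wins 2–1.
A vs C: C wins 2–1.
A vs D: D wins 2–1.
A vs E: E wins 2–1.
A vs F: F wins 2–1.
B vs C: B wins 3–0.
B vs D: D wins 2–1.
B vs E: B wins 2–1.
B vs F: B wins 2–1.
C vs D: D wins 2–1.
C vs E: C wins 2–1.
C vs F: F wins 2–1.
D vs E: E wins 2–1.
D vs F: F wins 2–1.
E vs F: F wins 2–1.
No candidate beats all others: B beats E beats D beats B, a majority cycle.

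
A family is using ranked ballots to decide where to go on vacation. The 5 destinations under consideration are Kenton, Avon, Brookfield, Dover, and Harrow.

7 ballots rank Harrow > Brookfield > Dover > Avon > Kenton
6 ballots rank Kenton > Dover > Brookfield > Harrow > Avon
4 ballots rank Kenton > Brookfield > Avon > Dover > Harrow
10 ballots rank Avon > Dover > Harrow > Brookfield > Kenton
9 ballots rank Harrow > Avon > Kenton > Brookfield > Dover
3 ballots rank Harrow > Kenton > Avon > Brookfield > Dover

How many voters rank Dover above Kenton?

17

Ballots ranking Dover above Kenton: 7+10 = 17.
Ballots ranking Kenton above Dover: 6+4+9+3 = 22.
So 17 of 39 voters prefer Dover to Kenton.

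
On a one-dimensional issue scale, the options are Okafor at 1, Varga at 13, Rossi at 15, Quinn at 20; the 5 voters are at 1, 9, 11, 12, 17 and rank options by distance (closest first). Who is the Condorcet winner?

Varga

With single-peaked preferences on a line, the Condorcet winner is the candidate closest to the median voter.
The median voter (position 11) is closest to Varga at 13.
Check: Varga vs Okafor — voters closer to Varga: 4 of 5.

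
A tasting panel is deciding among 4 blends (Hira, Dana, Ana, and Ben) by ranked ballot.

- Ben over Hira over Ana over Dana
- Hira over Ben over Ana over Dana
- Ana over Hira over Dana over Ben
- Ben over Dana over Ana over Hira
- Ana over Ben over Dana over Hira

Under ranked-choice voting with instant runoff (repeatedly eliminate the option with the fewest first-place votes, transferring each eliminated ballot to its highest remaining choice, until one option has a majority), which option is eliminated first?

Dana

Round 1: Ana 2, Ben 2, Hira 1, Dana 0. Dana has the fewest and is eliminated.
Round 2: Ana 2, Ben 2, Hira 1. Hira has the fewest and is eliminated.
Round 3: Ben 3, Ana 2. Ben has a majority.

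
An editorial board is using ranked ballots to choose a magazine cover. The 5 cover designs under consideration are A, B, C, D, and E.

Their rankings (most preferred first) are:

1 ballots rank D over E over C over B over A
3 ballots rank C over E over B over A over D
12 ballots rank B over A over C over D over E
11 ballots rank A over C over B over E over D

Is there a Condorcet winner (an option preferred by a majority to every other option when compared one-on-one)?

No

Head-to-head results (27 voters total):
A vs B: B wins 16–11.
A vs C: A wins 23–4.
A vs D: A wins 26–1.
A vs E: A wins 23–4.
B vs C: C wins 15–12.
B vs D: B wins 26–1.
B vs E: B wins 23–4.
C vs D: C wins 26–1.
C vs E: C wins 26–1.
D vs E: E wins 14–13.
No candidate beats all others: A beats C beats B beats A, a majority cycle.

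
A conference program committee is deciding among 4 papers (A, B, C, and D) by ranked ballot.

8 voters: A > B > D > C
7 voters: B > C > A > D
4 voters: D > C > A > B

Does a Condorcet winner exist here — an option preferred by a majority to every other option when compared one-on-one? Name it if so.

Head-to-head results (19 voters total):
A vs B: A wins 12–7.
A vs C: C wins 11–8.
A vs D: A wins 15–4.
B vs C: B wins 15–4.
B vs D: B wins 15–4.
C vs D: D wins 12–7.
No candidate beats all others: A beats B beats C beats A, a majority cycle.

No Condorcet winner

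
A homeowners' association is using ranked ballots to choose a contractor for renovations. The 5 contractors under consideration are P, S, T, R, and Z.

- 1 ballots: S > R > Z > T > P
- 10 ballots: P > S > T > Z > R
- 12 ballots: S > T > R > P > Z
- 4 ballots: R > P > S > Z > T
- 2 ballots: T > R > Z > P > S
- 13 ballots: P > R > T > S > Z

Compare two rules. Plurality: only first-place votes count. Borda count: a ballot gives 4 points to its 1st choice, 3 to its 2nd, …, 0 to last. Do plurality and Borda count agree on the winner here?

Plurality first-place counts: P 23, S 13, T 2, R 4, Z 0 → P.
Borda totals: P 118, S 103, T 91, R 88, Z 20 → P.
The two rules agree on P.

Yes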